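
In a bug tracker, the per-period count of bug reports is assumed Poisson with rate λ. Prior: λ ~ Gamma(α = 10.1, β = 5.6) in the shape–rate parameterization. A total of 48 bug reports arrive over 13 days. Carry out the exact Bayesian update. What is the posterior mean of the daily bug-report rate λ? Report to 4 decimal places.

3.1237

With a Gamma(shape α, rate β) prior, the Poisson likelihood is conjugate: the posterior is Gamma(α + ΣXᵢ, β + n).
Posterior: Gamma(α+S, β+n) = Gamma(10.1+48, 5.6+13) = Gamma(58.1, 18.6).
Posterior mean = α/β = 58.1/18.6 = 3.1237.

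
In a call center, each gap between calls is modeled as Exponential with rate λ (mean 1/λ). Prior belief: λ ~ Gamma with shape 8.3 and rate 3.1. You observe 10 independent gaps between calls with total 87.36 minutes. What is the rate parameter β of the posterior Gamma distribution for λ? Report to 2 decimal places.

90.46

With a Gamma(shape α, rate β) prior on the exponential rate λ, the posterior after n observations with total T = Σxᵢ is Gamma(α+n, β+T).
Posterior: Gamma(8.3+10, 3.1+87.36) = Gamma(18.3, 90.46).
Posterior β = 90.46.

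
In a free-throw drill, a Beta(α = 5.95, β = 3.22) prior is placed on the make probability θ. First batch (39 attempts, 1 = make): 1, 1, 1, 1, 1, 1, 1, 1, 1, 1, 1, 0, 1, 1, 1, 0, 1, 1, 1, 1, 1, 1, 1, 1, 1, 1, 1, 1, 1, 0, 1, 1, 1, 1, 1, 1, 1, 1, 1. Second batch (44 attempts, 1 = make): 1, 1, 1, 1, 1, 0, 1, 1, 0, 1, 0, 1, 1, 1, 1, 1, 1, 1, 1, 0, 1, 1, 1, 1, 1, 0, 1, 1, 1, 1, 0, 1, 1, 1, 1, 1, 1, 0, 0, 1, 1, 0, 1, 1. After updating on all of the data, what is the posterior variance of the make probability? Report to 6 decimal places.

The Beta prior is conjugate to a Binomial/Bernoulli likelihood; the update adds successes to α and failures to β.
After batch 1: Beta(5.95+36, 3.22+3) = Beta(41.95, 6.22).
After batch 2: Beta(41.95+35, 6.22+9) = Beta(76.95, 15.22).
Var = αβ/((α+β)²(α+β+1)) = 76.95·15.22/(92.17²·93.17) = 0.001480.

0.001480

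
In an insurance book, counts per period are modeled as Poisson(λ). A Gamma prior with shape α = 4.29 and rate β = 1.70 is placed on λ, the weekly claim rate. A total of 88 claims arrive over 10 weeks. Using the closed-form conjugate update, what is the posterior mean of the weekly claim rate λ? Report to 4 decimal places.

7.8880

With a Gamma(shape α, rate β) prior, the Poisson likelihood is conjugate: the posterior is Gamma(α + ΣXᵢ, β + n).
Posterior: Gamma(α+S, β+n) = Gamma(4.29+88, 1.70+10) = Gamma(92.29, 11.70).
Posterior mean = α/β = 92.29/11.70 = 7.8880.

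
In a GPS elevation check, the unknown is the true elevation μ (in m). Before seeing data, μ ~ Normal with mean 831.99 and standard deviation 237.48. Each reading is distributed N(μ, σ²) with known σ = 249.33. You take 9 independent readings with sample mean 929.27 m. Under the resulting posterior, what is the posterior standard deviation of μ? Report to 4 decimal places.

78.4449

For Normal data with known variance σ², a Normal(μ₀, σ₀²) prior on μ is conjugate. Posterior precision = 1/σ₀² + n/σ²; posterior mean is the precision-weighted average of μ₀ and x̄.
σ₀² = 237.48² = 56396.7504, σ² = 249.33² = 62165.4489; σ² + n·σ₀² = 62165.4489 + 9·56396.7504 = 569736.2025.
Posterior precision = 1/σ₀² + n/σ² = 1/56396.7504 + 9/62165.4489 = (σ² + n·σ₀²)/(σ₀²σ²) = 569736.2025/(56396.7504·62165.4489); posterior variance σₙ² = σ₀²σ²/(σ² + n·σ₀²) = 56396.7504·62165.4489/569736.2025 = 6153.601070.
Posterior SD = √σₙ² = √(56396.7504·62165.4489/569736.2025) = 78.4449.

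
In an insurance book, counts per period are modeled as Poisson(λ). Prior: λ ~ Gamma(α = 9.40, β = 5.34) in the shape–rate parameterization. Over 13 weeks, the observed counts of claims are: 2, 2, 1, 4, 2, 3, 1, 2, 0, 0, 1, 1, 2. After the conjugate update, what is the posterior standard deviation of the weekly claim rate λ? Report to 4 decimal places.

With a Gamma(shape α, rate β) prior, the Poisson likelihood is conjugate: the posterior is Gamma(α + ΣXᵢ, β + n).
Sum of counts S = 21 over n = 13 weeks.
Posterior: Gamma(α+S, β+n) = Gamma(9.40+21, 5.34+13) = Gamma(30.40, 18.34).
SD = √α/β = √30.40/18.34 = 0.3006.

0.3006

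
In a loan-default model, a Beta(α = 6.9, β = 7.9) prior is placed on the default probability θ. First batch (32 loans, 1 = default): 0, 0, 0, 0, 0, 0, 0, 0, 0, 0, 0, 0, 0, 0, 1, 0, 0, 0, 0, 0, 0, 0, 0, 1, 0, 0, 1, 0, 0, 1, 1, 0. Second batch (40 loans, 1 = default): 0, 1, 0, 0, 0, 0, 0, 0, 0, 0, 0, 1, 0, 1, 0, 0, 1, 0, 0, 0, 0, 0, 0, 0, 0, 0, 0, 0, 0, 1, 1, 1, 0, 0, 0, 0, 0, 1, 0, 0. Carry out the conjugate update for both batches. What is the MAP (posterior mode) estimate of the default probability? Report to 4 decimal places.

The Beta prior is conjugate to a Binomial/Bernoulli likelihood; the update adds successes to α and failures to β.
After batch 1: Beta(6.9+5, 7.9+27) = Beta(11.9, 34.9).
After batch 2: Beta(11.9+8, 34.9+32) = Beta(19.9, 66.9).
Mode of Beta(a,b) for a,b>1 is (a−1)/(a+b−2) = 18.9/84.8 = 0.2229.

0.2229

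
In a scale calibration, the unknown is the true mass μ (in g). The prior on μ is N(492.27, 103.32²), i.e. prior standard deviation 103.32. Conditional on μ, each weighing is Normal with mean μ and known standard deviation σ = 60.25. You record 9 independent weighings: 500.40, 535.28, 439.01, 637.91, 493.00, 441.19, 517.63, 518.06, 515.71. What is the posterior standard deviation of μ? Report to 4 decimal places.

19.7143

For Normal data with known variance σ², a Normal(μ₀, σ₀²) prior on μ is conjugate. Posterior precision = 1/σ₀² + n/σ²; posterior mean is the precision-weighted average of μ₀ and x̄.
σ₀² = 103.32² = 10675.0224, σ² = 60.25² = 3630.0625; σ² + n·σ₀² = 3630.0625 + 9·10675.0224 = 99705.2641.
Posterior precision = 1/σ₀² + n/σ² = 1/10675.0224 + 9/3630.0625 = (σ² + n·σ₀²)/(σ₀²σ²) = 99705.2641/(10675.0224·3630.0625); posterior variance σₙ² = σ₀²σ²/(σ² + n·σ₀²) = 10675.0224·3630.0625/99705.2641 = 388.655492.
Posterior SD = √σₙ² = √(10675.0224·3630.0625/99705.2641) = 19.7143.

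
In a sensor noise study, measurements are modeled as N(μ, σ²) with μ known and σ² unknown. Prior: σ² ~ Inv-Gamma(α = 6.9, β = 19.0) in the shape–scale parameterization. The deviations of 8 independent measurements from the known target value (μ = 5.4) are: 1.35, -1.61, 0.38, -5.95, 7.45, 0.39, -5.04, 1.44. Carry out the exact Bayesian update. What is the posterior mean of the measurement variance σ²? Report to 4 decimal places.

8.1359

With known mean μ and an Inverse-Gamma(α, β) prior on σ², the Normal likelihood is conjugate: posterior is Inv-Gamma(α + n/2, β + Σ(xᵢ−μ)²/2).
Σ(xᵢ−μ)² = (1.35)² + (-1.61)² + (0.38)² + (-5.95)² + (7.45)² + (0.39)² + (-5.04)² + (1.44)² = 123.0913.
Posterior: Inv-Gamma(6.9 + 8/2, 19.0 + 123.0913/2) = Inv-Gamma(10.90, 80.54565).
E[σ²|data] = β/(α−1) = 80.54565/9.90 = 8.1359.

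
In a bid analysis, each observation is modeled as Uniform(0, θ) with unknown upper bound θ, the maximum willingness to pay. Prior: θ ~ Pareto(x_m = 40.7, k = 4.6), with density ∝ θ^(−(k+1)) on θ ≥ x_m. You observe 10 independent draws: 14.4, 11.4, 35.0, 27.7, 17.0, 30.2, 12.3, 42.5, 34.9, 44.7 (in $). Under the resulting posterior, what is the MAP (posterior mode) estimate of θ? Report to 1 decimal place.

44.7

A Pareto(scale x_m, shape k) prior on the upper bound θ of Uniform(0, θ) is conjugate: posterior is Pareto(max(x_m, max xᵢ), k + n).
Sample maximum = 44.7; prior scale x_m = 40.7 → posterior scale = max = 44.7.
Posterior shape = 4.6 + 10 = 14.6.
The Pareto density is decreasing on [x_m, ∞), so the mode is x_m = 44.7.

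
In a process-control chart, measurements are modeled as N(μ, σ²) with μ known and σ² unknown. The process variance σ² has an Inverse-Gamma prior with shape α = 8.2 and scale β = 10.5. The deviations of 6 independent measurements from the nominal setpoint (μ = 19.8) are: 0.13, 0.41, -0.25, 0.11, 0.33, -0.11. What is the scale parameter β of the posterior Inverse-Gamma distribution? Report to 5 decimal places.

With known mean μ and an Inverse-Gamma(α, β) prior on σ², the Normal likelihood is conjugate: posterior is Inv-Gamma(α + n/2, β + Σ(xᵢ−μ)²/2).
Σ(xᵢ−μ)² = (0.13)² + (0.41)² + (-0.25)² + (0.11)² + (0.33)² + (-0.11)² = 0.3806.
Posterior: Inv-Gamma(8.2 + 6/2, 10.5 + 0.3806/2) = Inv-Gamma(11.20, 10.69030).
Posterior β = 10.69030.

10.69030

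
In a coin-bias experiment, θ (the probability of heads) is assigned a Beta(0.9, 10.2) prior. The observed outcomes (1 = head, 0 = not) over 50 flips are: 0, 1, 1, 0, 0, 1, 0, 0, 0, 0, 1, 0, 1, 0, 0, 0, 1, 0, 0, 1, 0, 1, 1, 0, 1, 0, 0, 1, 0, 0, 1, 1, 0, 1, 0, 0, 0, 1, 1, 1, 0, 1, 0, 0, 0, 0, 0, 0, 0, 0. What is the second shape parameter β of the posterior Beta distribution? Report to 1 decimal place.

The Beta prior is conjugate to a Binomial/Bernoulli likelihood; the update adds successes to α and failures to β.
Posterior: Beta(α+k, β+n−k) = Beta(0.9+18, 10.2+32) = Beta(18.9, 42.2).
Posterior β = 42.2.

42.2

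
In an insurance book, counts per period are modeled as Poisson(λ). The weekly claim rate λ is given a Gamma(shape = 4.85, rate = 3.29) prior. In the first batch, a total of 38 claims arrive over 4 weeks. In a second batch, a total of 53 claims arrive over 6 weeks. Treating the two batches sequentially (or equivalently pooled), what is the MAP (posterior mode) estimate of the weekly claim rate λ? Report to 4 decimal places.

With a Gamma(shape α, rate β) prior, the Poisson likelihood is conjugate: the posterior is Gamma(α + ΣXᵢ, β + n).
After batch 1: Gamma(α+S, β+n) = Gamma(4.85+38, 3.29+4) = Gamma(42.85, 7.29).
After batch 2: Gamma(α+S, β+n) = Gamma(42.85+53, 7.29+6) = Gamma(95.85, 13.29).
Mode of Gamma(α,β) for α≥1 is (α−1)/β = 94.85/13.29 = 7.1369.

7.1369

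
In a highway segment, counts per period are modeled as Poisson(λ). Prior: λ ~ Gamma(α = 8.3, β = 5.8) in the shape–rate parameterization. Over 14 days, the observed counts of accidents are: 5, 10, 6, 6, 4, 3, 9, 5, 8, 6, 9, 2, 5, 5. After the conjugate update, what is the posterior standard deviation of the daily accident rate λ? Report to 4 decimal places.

With a Gamma(shape α, rate β) prior, the Poisson likelihood is conjugate: the posterior is Gamma(α + ΣXᵢ, β + n).
Sum of counts S = 83 over n = 14 days.
Posterior: Gamma(α+S, β+n) = Gamma(8.3+83, 5.8+14) = Gamma(91.3, 19.8).
SD = √α/β = √91.3/19.8 = 0.4826.

0.4826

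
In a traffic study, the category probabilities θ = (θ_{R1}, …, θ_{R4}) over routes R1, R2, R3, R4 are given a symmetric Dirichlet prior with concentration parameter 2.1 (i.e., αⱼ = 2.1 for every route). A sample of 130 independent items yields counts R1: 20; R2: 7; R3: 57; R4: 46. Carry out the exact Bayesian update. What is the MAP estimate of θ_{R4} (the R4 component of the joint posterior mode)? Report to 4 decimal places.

The Dirichlet prior is conjugate to the Multinomial likelihood: each posterior αⱼ = prior αⱼ + observed count nⱼ.
Posterior concentration: (22.1, 9.1, 59.1, 48.1), total = 138.4.
Joint mode component: (α_{R4}−1)/(Σα−K) = 47.1/134.4 = 0.3504.

0.3504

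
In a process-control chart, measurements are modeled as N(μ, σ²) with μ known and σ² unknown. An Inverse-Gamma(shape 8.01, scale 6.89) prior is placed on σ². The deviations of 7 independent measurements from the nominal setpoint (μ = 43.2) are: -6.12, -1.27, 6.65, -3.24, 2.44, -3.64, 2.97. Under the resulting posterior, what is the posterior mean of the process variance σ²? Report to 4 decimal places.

6.4506

With known mean μ and an Inverse-Gamma(α, β) prior on σ², the Normal likelihood is conjugate: posterior is Inv-Gamma(α + n/2, β + Σ(xᵢ−μ)²/2).
Σ(xᵢ−μ)² = (-6.12)² + (-1.27)² + (6.65)² + (-3.24)² + (2.44)² + (-3.64)² + (2.97)² = 121.8115.
Posterior: Inv-Gamma(8.01 + 7/2, 6.89 + 121.8115/2) = Inv-Gamma(11.51, 67.79575).
E[σ²|data] = β/(α−1) = 67.79575/10.51 = 6.4506.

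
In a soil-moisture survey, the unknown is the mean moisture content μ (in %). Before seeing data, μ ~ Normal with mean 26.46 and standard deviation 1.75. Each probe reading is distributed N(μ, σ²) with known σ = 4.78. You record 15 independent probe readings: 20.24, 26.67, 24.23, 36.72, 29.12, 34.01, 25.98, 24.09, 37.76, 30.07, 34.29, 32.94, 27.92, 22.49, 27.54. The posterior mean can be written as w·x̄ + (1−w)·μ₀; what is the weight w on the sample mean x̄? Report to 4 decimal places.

0.6678

For Normal data with known variance σ², a Normal(μ₀, σ₀²) prior on μ is conjugate. Posterior precision = 1/σ₀² + n/σ²; posterior mean is the precision-weighted average of μ₀ and x̄.
σ₀² = 1.75² = 3.0625, σ² = 4.78² = 22.8484. Prior precision 1/σ₀² = 1/3.0625; data precision n/σ² = 15/22.8484.
w = (n/σ²)/(1/σ₀² + n/σ²) = n·σ₀²/(σ² + n·σ₀²) = 15·3.0625/(22.8484 + 15·3.0625) = 45.9375/68.7859 = 0.6678.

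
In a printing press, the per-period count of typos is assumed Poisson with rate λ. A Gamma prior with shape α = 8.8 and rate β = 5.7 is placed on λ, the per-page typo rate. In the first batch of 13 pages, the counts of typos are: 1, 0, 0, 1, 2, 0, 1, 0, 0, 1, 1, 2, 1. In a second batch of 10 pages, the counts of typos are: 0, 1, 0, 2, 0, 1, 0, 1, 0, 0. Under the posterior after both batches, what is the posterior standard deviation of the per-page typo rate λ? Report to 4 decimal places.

With a Gamma(shape α, rate β) prior, the Poisson likelihood is conjugate: the posterior is Gamma(α + ΣXᵢ, β + n).
Batch 1: sum of counts S = 10 over n = 13 pages.
After batch 1: Gamma(α+S, β+n) = Gamma(8.8+10, 5.7+13) = Gamma(18.8, 18.7).
Batch 2: sum of counts S = 5 over n = 10 pages.
After batch 2: Gamma(α+S, β+n) = Gamma(18.8+5, 18.7+10) = Gamma(23.8, 28.7).
SD = √α/β = √23.8/28.7 = 0.1700.

0.1700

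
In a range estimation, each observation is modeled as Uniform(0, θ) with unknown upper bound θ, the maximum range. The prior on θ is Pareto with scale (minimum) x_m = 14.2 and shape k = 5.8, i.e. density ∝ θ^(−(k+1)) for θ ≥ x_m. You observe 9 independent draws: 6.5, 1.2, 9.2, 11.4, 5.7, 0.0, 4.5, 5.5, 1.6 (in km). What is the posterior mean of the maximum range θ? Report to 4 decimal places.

15.2290

A Pareto(scale x_m, shape k) prior on the upper bound θ of Uniform(0, θ) is conjugate: posterior is Pareto(max(x_m, max xᵢ), k + n).
Sample maximum = 11.4; prior scale x_m = 14.2 → posterior scale = max = 14.2.
Posterior shape = 5.8 + 9 = 14.8.
E[θ|data] = k·x_m/(k−1) = 14.8·14.2/13.8 = 15.2290.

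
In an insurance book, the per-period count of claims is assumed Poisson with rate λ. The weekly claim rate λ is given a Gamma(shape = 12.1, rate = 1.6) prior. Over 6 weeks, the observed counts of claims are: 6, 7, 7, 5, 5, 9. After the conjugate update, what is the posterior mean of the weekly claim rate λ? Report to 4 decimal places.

6.7237

With a Gamma(shape α, rate β) prior, the Poisson likelihood is conjugate: the posterior is Gamma(α + ΣXᵢ, β + n).
Sum of counts S = 39 over n = 6 weeks.
Posterior: Gamma(α+S, β+n) = Gamma(12.1+39, 1.6+6) = Gamma(51.1, 7.6).
Posterior mean = α/β = 51.1/7.6 = 6.7237.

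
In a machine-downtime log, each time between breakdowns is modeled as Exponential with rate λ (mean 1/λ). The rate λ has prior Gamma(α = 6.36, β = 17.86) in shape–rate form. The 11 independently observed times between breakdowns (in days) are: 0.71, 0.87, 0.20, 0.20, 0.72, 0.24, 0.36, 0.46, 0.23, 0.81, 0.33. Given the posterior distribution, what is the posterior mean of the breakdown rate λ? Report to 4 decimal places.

0.7551

With a Gamma(shape α, rate β) prior on the exponential rate λ, the posterior after n observations with total T = Σxᵢ is Gamma(α+n, β+T).
Sum of observations T = 5.13 days; n = 11.
Posterior: Gamma(6.36+11, 17.86+5.13) = Gamma(17.36, 22.99).
Posterior mean of λ = α/β = 17.36/22.99 = 0.7551.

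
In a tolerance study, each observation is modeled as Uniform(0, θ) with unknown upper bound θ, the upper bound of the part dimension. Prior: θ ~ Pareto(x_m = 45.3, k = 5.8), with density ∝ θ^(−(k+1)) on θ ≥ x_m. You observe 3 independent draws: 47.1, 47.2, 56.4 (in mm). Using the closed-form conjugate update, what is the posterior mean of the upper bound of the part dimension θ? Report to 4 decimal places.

A Pareto(scale x_m, shape k) prior on the upper bound θ of Uniform(0, θ) is conjugate: posterior is Pareto(max(x_m, max xᵢ), k + n).
Sample maximum = 56.4; prior scale x_m = 45.3 → posterior scale = max = 56.4.
Posterior shape = 5.8 + 3 = 8.8.
E[θ|data] = k·x_m/(k−1) = 8.8·56.4/7.8 = 63.6308.

63.6308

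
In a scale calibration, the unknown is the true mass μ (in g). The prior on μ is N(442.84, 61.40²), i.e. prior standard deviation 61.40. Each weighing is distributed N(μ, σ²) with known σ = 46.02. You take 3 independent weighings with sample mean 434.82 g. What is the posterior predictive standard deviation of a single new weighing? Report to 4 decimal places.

52.0811

For Normal data with known variance σ², a Normal(μ₀, σ₀²) prior on μ is conjugate. Posterior precision = 1/σ₀² + n/σ²; posterior mean is the precision-weighted average of μ₀ and x̄.
σ₀² = 61.40² = 3769.96, σ² = 46.02² = 2117.8404; σ² + n·σ₀² = 2117.8404 + 3·3769.96 = 13427.7204.
Posterior precision = 1/σ₀² + n/σ² = 1/3769.96 + 3/2117.8404 = (σ² + n·σ₀²)/(σ₀²σ²) = 13427.7204/(3769.96·2117.8404); posterior variance σₙ² = σ₀²σ²/(σ² + n·σ₀²) = 3769.96·2117.8404/13427.7204 = 594.603801.
Predictive variance for one new observation = σₙ² + σ² = 3769.96·2117.8404/13427.7204 + 2117.8404 = σ²·(σ₀² + 13427.7204)/13427.7204 = 2117.8404·17197.6804/13427.7204 = 2712.444201; SD = √(2117.8404·17197.6804/13427.7204) = 52.0811.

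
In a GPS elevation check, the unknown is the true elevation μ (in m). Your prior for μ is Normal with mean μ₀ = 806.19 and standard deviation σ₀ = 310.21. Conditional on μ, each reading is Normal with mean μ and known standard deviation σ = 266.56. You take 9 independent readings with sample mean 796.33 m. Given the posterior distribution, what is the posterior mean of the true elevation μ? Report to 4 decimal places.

797.0776

For Normal data with known variance σ², a Normal(μ₀, σ₀²) prior on μ is conjugate. Posterior precision = 1/σ₀² + n/σ²; posterior mean is the precision-weighted average of μ₀ and x̄.
n·x̄ = 9·796.33 = 7166.97.
σ₀² = 310.21² = 96230.2441, σ² = 266.56² = 71054.2336; σ² + n·σ₀² = 71054.2336 + 9·96230.2441 = 937126.4305.
Posterior mean = (μ₀/σ₀² + n·x̄/σ²)/(1/σ₀² + n/σ²) = (σ²·μ₀ + σ₀²·n·x̄)/(σ² + n·σ₀²) = (71054.2336·806.19 + 96230.2441·7166.97)/937126.4305 = 746962485.143361/937126.4305 = 797.0776.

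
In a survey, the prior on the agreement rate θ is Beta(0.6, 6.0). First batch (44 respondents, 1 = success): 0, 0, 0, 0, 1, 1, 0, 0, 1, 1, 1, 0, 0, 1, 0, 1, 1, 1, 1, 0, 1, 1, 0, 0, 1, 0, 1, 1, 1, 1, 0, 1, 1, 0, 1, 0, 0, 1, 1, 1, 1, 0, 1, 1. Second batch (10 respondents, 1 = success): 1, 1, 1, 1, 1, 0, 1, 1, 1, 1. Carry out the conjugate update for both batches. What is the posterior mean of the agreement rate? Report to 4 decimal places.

The Beta prior is conjugate to a Binomial/Bernoulli likelihood; the update adds successes to α and failures to β.
After batch 1: Beta(0.6+26, 6.0+18) = Beta(26.6, 24.0).
After batch 2: Beta(26.6+9, 24.0+1) = Beta(35.6, 25.0).
Posterior mean = α/(α+β) = 35.6/60.6 = 0.5875.

0.5875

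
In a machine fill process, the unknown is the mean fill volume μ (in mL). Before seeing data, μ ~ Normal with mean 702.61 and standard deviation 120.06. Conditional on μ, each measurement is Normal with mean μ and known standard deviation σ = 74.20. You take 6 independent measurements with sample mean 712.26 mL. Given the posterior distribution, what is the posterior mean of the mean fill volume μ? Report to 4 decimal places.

For Normal data with known variance σ², a Normal(μ₀, σ₀²) prior on μ is conjugate. Posterior precision = 1/σ₀² + n/σ²; posterior mean is the precision-weighted average of μ₀ and x̄.
n·x̄ = 6·712.26 = 4273.56.
σ₀² = 120.06² = 14414.4036, σ² = 74.20² = 5505.64; σ² + n·σ₀² = 5505.64 + 6·14414.4036 = 91992.0616.
Posterior mean = (μ₀/σ₀² + n·x̄/σ²)/(1/σ₀² + n/σ²) = (σ²·μ₀ + σ₀²·n·x̄)/(σ² + n·σ₀²) = (5505.64·702.61 + 14414.4036·4273.56)/91992.0616 = 65469136.369216/91992.0616 = 711.6825.

711.6825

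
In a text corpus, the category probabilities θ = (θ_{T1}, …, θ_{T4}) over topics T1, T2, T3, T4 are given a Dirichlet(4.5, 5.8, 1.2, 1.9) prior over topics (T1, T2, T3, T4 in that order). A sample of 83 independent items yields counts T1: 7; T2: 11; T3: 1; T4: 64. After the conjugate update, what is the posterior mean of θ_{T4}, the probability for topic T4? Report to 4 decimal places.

0.6836

The Dirichlet prior is conjugate to the Multinomial likelihood: each posterior αⱼ = prior αⱼ + observed count nⱼ.
Posterior concentration: (11.5, 16.8, 2.2, 65.9), total = 96.4.
E[θ_{T4}|data] = α_{T4}/Σα = 65.9/96.4 = 0.6836.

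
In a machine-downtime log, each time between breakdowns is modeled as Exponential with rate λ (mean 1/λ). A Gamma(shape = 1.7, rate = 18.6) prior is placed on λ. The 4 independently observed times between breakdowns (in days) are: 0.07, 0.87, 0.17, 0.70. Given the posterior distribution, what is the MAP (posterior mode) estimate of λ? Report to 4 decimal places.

With a Gamma(shape α, rate β) prior on the exponential rate λ, the posterior after n observations with total T = Σxᵢ is Gamma(α+n, β+T).
Sum of observations T = 1.81 days; n = 4.
Posterior: Gamma(1.7+4, 18.6+1.81) = Gamma(5.7, 20.41).
Mode = (α−1)/β = 0.2303.

0.2303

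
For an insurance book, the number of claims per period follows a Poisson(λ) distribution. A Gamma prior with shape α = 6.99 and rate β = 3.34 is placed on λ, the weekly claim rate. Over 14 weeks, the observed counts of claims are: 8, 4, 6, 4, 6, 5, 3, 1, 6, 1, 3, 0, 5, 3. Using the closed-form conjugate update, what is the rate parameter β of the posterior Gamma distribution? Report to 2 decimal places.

With a Gamma(shape α, rate β) prior, the Poisson likelihood is conjugate: the posterior is Gamma(α + ΣXᵢ, β + n).
Sum of counts S = 55 over n = 14 weeks.
Posterior: Gamma(α+S, β+n) = Gamma(6.99+55, 3.34+14) = Gamma(61.99, 17.34).
Posterior β = 17.34.

17.34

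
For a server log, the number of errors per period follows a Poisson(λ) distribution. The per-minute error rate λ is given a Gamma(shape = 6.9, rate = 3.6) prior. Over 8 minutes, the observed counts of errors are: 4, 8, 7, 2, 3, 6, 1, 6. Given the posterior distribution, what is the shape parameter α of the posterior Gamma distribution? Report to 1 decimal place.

With a Gamma(shape α, rate β) prior, the Poisson likelihood is conjugate: the posterior is Gamma(α + ΣXᵢ, β + n).
Sum of counts S = 37 over n = 8 minutes.
Posterior: Gamma(α+S, β+n) = Gamma(6.9+37, 3.6+8) = Gamma(43.9, 11.6).
Posterior α = 43.9.

43.9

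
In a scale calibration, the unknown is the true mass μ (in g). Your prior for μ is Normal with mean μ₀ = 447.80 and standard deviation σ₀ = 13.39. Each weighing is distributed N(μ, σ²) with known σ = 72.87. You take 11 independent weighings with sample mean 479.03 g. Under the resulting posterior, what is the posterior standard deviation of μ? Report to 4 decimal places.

For Normal data with known variance σ², a Normal(μ₀, σ₀²) prior on μ is conjugate. Posterior precision = 1/σ₀² + n/σ²; posterior mean is the precision-weighted average of μ₀ and x̄.
σ₀² = 13.39² = 179.2921, σ² = 72.87² = 5310.0369; σ² + n·σ₀² = 5310.0369 + 11·179.2921 = 7282.25.
Posterior precision = 1/σ₀² + n/σ² = 1/179.2921 + 11/5310.0369 = (σ² + n·σ₀²)/(σ₀²σ²) = 7282.25/(179.2921·5310.0369); posterior variance σₙ² = σ₀²σ²/(σ² + n·σ₀²) = 179.2921·5310.0369/7282.25 = 130.735373.
Posterior SD = √σₙ² = √(179.2921·5310.0369/7282.25) = 11.4340.

11.4340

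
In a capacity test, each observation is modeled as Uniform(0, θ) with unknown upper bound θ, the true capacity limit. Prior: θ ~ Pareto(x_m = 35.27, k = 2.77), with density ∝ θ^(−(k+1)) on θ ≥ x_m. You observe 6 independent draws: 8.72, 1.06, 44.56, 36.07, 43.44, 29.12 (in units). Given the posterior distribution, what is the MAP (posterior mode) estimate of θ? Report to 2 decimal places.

44.56

A Pareto(scale x_m, shape k) prior on the upper bound θ of Uniform(0, θ) is conjugate: posterior is Pareto(max(x_m, max xᵢ), k + n).
Sample maximum = 44.56; prior scale x_m = 35.27 → posterior scale = max = 44.56.
Posterior shape = 2.77 + 6 = 8.77.
The Pareto density is decreasing on [x_m, ∞), so the mode is x_m = 44.56.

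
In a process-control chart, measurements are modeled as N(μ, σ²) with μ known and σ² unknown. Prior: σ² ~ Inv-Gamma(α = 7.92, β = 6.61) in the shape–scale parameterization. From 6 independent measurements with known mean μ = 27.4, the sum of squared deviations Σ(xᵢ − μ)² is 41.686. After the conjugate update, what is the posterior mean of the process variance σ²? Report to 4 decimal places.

With known mean μ and an Inverse-Gamma(α, β) prior on σ², the Normal likelihood is conjugate: posterior is Inv-Gamma(α + n/2, β + Σ(xᵢ−μ)²/2).
Posterior: Inv-Gamma(7.92 + 6/2, 6.61 + 41.686/2) = Inv-Gamma(10.92, 27.4530).
E[σ²|data] = β/(α−1) = 27.4530/9.92 = 2.7674.

2.7674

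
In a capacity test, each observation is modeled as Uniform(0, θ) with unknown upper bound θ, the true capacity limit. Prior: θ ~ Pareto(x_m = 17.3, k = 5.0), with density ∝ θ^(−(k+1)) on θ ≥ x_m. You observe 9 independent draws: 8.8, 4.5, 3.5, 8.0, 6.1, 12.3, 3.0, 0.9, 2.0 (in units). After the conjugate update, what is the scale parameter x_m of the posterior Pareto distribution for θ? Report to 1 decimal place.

17.3

A Pareto(scale x_m, shape k) prior on the upper bound θ of Uniform(0, θ) is conjugate: posterior is Pareto(max(x_m, max xᵢ), k + n).
Sample maximum = 12.3; prior scale x_m = 17.3 → posterior scale = max = 17.3.
Posterior shape = 5.0 + 9 = 14.0.
Posterior scale x_m = 17.3.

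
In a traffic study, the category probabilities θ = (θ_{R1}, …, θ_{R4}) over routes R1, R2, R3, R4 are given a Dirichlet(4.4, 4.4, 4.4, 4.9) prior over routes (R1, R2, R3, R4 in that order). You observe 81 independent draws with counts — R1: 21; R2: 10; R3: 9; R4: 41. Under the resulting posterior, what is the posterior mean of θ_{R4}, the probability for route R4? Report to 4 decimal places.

0.4632

The Dirichlet prior is conjugate to the Multinomial likelihood: each posterior αⱼ = prior αⱼ + observed count nⱼ.
Posterior concentration: (25.4, 14.4, 13.4, 45.9), total = 99.1.
E[θ_{R4}|data] = α_{R4}/Σα = 45.9/99.1 = 0.4632.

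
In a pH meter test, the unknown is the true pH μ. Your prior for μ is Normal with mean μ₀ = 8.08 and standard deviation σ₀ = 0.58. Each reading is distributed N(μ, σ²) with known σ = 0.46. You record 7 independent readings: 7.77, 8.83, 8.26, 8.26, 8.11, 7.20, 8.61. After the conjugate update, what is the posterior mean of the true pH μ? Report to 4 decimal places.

For Normal data with known variance σ², a Normal(μ₀, σ₀²) prior on μ is conjugate. Posterior precision = 1/σ₀² + n/σ²; posterior mean is the precision-weighted average of μ₀ and x̄.
Σxᵢ = 7.77 + 8.83 + 8.26 + 8.26 + 8.11 + 7.20 + 8.61 = 57.04, so n·x̄ = 57.04.
σ₀² = 0.58² = 0.3364, σ² = 0.46² = 0.2116; σ² + n·σ₀² = 0.2116 + 7·0.3364 = 2.5664.
Posterior mean = (μ₀/σ₀² + n·x̄/σ²)/(1/σ₀² + n/σ²) = (σ²·μ₀ + σ₀²·n·x̄)/(σ² + n·σ₀²) = (0.2116·8.08 + 0.3364·57.04)/2.5664 = 20.897984/2.5664 = 8.1429.

8.1429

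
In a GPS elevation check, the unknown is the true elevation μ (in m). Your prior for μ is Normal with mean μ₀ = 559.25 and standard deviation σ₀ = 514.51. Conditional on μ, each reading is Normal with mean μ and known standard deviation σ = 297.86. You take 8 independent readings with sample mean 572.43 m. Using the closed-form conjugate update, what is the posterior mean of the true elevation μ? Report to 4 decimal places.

571.9000

For Normal data with known variance σ², a Normal(μ₀, σ₀²) prior on μ is conjugate. Posterior precision = 1/σ₀² + n/σ²; posterior mean is the precision-weighted average of μ₀ and x̄.
n·x̄ = 8·572.43 = 4579.44.
σ₀² = 514.51² = 264720.5401, σ² = 297.86² = 88720.5796; σ² + n·σ₀² = 88720.5796 + 8·264720.5401 = 2206484.9004.
Posterior mean = (μ₀/σ₀² + n·x̄/σ²)/(1/σ₀² + n/σ²) = (σ²·μ₀ + σ₀²·n·x̄)/(σ² + n·σ₀²) = (88720.5796·559.25 + 264720.5401·4579.44)/2206484.9004 = 1261888814.296844/2206484.9004 = 571.9000.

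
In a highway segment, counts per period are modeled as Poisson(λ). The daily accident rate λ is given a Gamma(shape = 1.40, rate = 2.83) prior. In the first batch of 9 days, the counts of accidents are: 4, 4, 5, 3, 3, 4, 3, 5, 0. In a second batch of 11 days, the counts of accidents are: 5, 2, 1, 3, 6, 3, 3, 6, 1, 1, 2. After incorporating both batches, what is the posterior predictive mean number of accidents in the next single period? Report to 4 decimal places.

With a Gamma(shape α, rate β) prior, the Poisson likelihood is conjugate: the posterior is Gamma(α + ΣXᵢ, β + n).
Batch 1: sum of counts S = 31 over n = 9 days.
After batch 1: Gamma(α+S, β+n) = Gamma(1.40+31, 2.83+9) = Gamma(32.40, 11.83).
Batch 2: sum of counts S = 33 over n = 11 days.
After batch 2: Gamma(α+S, β+n) = Gamma(32.40+33, 11.83+11) = Gamma(65.40, 22.83).
The predictive distribution for one future period is NegBinom with mean α/β = 2.8647.

2.8647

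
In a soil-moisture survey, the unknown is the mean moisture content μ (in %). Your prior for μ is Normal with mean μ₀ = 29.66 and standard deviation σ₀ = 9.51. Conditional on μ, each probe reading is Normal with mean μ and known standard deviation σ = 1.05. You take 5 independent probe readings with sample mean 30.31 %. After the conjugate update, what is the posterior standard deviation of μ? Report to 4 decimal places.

For Normal data with known variance σ², a Normal(μ₀, σ₀²) prior on μ is conjugate. Posterior precision = 1/σ₀² + n/σ²; posterior mean is the precision-weighted average of μ₀ and x̄.
σ₀² = 9.51² = 90.4401, σ² = 1.05² = 1.1025; σ² + n·σ₀² = 1.1025 + 5·90.4401 = 453.303.
Posterior precision = 1/σ₀² + n/σ² = 1/90.4401 + 5/1.1025 = (σ² + n·σ₀²)/(σ₀²σ²) = 453.303/(90.4401·1.1025); posterior variance σₙ² = σ₀²σ²/(σ² + n·σ₀²) = 90.4401·1.1025/453.303 = 0.219964.
Posterior SD = √σₙ² = √(90.4401·1.1025/453.303) = 0.4690.

0.4690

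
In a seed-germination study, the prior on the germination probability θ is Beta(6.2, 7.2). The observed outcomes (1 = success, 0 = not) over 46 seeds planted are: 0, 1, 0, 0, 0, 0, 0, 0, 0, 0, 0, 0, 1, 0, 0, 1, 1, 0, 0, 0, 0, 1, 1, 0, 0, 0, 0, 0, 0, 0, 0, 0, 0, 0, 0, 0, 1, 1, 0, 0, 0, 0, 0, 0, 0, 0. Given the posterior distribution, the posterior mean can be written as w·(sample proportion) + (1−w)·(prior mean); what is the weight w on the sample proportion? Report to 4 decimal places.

The Beta prior is conjugate to a Binomial/Bernoulli likelihood; the update adds successes to α and failures to β.
Posterior mean = (α₀+k)/(α₀+β₀+n) = [n/(α₀+β₀+n)]·(k/n) + [(α₀+β₀)/(α₀+β₀+n)]·α₀/(α₀+β₀), so only n and the prior enter the weight.
The weight on the data is w = n/(α₀+β₀+n) = 46/(6.2+7.2+46) = 46/59.4 = 0.7744.

0.7744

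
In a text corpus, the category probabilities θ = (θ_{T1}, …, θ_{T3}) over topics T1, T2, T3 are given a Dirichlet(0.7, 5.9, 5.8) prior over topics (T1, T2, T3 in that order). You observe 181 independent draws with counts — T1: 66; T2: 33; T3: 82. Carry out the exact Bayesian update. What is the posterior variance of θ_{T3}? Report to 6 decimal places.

The Dirichlet prior is conjugate to the Multinomial likelihood: each posterior αⱼ = prior αⱼ + observed count nⱼ.
Posterior concentration: (66.7, 38.9, 87.8), total = 193.4.
Var[θ_j] = α_j(Σα−α_j)/((Σα)²(Σα+1)) = 87.8·105.6/(193.4²·194.4) = 0.001275.

0.001275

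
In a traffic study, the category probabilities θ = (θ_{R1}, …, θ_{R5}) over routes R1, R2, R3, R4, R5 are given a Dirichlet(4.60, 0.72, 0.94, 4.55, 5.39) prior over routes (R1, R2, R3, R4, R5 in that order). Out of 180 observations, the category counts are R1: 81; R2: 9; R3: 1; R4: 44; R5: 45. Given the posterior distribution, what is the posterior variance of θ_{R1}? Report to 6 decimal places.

0.001247

The Dirichlet prior is conjugate to the Multinomial likelihood: each posterior αⱼ = prior αⱼ + observed count nⱼ.
Posterior concentration: (85.60, 9.72, 1.94, 48.55, 50.39), total = 196.20.
Var[θ_j] = α_j(Σα−α_j)/((Σα)²(Σα+1)) = 85.60·110.60/(196.20²·197.20) = 0.001247.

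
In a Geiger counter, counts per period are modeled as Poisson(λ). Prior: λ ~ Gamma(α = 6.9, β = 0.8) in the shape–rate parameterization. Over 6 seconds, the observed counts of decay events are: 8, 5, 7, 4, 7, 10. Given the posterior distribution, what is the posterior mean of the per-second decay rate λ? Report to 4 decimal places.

7.0441

With a Gamma(shape α, rate β) prior, the Poisson likelihood is conjugate: the posterior is Gamma(α + ΣXᵢ, β + n).
Sum of counts S = 41 over n = 6 seconds.
Posterior: Gamma(α+S, β+n) = Gamma(6.9+41, 0.8+6) = Gamma(47.9, 6.8).
Posterior mean = α/β = 47.9/6.8 = 7.0441.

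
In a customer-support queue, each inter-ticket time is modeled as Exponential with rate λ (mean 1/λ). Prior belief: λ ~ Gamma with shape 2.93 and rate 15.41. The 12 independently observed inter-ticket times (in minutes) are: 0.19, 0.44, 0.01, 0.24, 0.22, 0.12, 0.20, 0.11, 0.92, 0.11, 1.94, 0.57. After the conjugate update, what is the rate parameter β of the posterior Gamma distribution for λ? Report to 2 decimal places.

With a Gamma(shape α, rate β) prior on the exponential rate λ, the posterior after n observations with total T = Σxᵢ is Gamma(α+n, β+T).
Sum of observations T = 5.07 minutes; n = 12.
Posterior: Gamma(2.93+12, 15.41+5.07) = Gamma(14.93, 20.48).
Posterior β = 20.48.

20.48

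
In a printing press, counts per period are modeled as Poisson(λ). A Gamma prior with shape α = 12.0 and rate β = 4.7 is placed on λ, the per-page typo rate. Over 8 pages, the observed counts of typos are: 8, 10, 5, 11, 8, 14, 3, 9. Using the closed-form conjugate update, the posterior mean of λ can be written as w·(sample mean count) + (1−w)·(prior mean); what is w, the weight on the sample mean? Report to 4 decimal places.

With a Gamma(shape α, rate β) prior, the Poisson likelihood is conjugate: the posterior is Gamma(α + ΣXᵢ, β + n).
Posterior mean = (α₀+S)/(β₀+n) = [n/(β₀+n)]·(S/n) + [β₀/(β₀+n)]·(α₀/β₀), so only n and β₀ enter the weight.
Weight on data w = n/(β₀+n) = 8/(4.7+8) = 8/12.7 = 0.6299.

0.6299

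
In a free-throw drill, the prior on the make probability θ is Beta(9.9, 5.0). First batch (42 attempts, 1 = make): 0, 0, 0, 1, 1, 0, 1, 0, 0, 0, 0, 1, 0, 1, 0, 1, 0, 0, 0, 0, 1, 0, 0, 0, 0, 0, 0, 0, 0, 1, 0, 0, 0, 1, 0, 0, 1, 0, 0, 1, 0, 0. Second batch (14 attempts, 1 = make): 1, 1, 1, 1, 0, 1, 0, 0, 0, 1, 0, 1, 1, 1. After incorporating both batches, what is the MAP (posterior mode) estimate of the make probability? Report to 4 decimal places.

0.4194

The Beta prior is conjugate to a Binomial/Bernoulli likelihood; the update adds successes to α and failures to β.
After batch 1: Beta(9.9+11, 5.0+31) = Beta(20.9, 36.0).
After batch 2: Beta(20.9+9, 36.0+5) = Beta(29.9, 41.0).
Mode of Beta(a,b) for a,b>1 is (a−1)/(a+b−2) = 28.9/68.9 = 0.4194.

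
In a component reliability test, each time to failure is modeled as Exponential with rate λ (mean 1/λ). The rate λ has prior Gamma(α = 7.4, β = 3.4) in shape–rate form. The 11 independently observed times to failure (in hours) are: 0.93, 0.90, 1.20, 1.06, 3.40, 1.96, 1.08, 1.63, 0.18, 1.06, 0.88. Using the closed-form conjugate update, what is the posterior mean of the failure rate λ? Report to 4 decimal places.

1.0407

With a Gamma(shape α, rate β) prior on the exponential rate λ, the posterior after n observations with total T = Σxᵢ is Gamma(α+n, β+T).
Sum of observations T = 14.28 hours; n = 11.
Posterior: Gamma(7.4+11, 3.4+14.28) = Gamma(18.4, 17.68).
Posterior mean of λ = α/β = 18.4/17.68 = 1.0407.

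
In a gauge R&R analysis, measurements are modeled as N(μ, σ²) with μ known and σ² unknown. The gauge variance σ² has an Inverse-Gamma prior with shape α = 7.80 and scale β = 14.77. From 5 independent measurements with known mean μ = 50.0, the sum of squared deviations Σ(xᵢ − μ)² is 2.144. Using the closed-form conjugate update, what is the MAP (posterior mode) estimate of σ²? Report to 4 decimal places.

With known mean μ and an Inverse-Gamma(α, β) prior on σ², the Normal likelihood is conjugate: posterior is Inv-Gamma(α + n/2, β + Σ(xᵢ−μ)²/2).
Posterior: Inv-Gamma(7.80 + 5/2, 14.77 + 2.144/2) = Inv-Gamma(10.30, 15.8420).
Mode = β/(α+1) = 15.8420/11.30 = 1.4019.

1.4019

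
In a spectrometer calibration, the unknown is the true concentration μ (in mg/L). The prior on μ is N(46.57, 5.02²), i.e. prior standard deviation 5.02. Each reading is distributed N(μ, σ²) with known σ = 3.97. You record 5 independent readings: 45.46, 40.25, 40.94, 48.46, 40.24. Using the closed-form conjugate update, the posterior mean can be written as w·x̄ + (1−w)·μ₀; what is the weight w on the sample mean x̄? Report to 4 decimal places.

0.8888

For Normal data with known variance σ², a Normal(μ₀, σ₀²) prior on μ is conjugate. Posterior precision = 1/σ₀² + n/σ²; posterior mean is the precision-weighted average of μ₀ and x̄.
σ₀² = 5.02² = 25.2004, σ² = 3.97² = 15.7609. Prior precision 1/σ₀² = 1/25.2004; data precision n/σ² = 5/15.7609.
w = (n/σ²)/(1/σ₀² + n/σ²) = n·σ₀²/(σ² + n·σ₀²) = 5·25.2004/(15.7609 + 5·25.2004) = 126.002/141.7629 = 0.8888.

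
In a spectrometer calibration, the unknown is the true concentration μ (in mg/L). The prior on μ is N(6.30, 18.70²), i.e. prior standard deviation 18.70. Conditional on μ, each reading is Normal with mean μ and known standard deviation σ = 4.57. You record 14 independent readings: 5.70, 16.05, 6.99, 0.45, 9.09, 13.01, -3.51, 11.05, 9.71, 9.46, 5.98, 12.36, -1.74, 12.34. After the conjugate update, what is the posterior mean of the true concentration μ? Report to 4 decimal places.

7.6329

For Normal data with known variance σ², a Normal(μ₀, σ₀²) prior on μ is conjugate. Posterior precision = 1/σ₀² + n/σ²; posterior mean is the precision-weighted average of μ₀ and x̄.
Σxᵢ = 5.70 + 16.05 + 6.99 + 0.45 + 9.09 + 13.01 + (-3.51) + 11.05 + 9.71 + 9.46 + 5.98 + 12.36 + (-1.74) + 12.34 = 106.94, so n·x̄ = 106.94.
σ₀² = 18.70² = 349.69, σ² = 4.57² = 20.8849; σ² + n·σ₀² = 20.8849 + 14·349.69 = 4916.5449.
Posterior mean = (μ₀/σ₀² + n·x̄/σ²)/(1/σ₀² + n/σ²) = (σ²·μ₀ + σ₀²·n·x̄)/(σ² + n·σ₀²) = (20.8849·6.30 + 349.69·106.94)/4916.5449 = 37527.42347/4916.5449 = 7.6329.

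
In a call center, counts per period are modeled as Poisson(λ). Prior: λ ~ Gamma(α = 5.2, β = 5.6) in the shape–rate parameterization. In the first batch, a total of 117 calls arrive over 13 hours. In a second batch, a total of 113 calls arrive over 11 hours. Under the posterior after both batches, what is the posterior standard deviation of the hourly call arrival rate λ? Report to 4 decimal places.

With a Gamma(shape α, rate β) prior, the Poisson likelihood is conjugate: the posterior is Gamma(α + ΣXᵢ, β + n).
After batch 1: Gamma(α+S, β+n) = Gamma(5.2+117, 5.6+13) = Gamma(122.2, 18.6).
After batch 2: Gamma(α+S, β+n) = Gamma(122.2+113, 18.6+11) = Gamma(235.2, 29.6).
SD = √α/β = √235.2/29.6 = 0.5181.

0.5181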